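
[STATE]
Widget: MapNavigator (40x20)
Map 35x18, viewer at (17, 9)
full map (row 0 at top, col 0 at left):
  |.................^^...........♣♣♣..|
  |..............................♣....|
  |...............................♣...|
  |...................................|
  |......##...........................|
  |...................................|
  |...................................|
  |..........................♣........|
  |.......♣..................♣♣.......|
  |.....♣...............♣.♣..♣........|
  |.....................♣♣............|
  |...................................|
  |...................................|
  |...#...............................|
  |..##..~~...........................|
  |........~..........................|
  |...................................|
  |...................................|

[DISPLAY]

                                        
   .................^^...........♣♣♣..  
   ..............................♣....  
   ...............................♣...  
   ...................................  
   ......##...........................  
   ...................................  
   ...................................  
   ..........................♣........  
   .......♣..................♣♣.......  
   .....♣...........@...♣.♣..♣........  
   .....................♣♣............  
   ...................................  
   ...................................  
   ...#...............................  
   ..##..~~...........................  
   ........~..........................  
   ...................................  
   ...................................  
                                        


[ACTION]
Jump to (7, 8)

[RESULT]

                                        
                                        
             .................^^........
             ...........................
             ...........................
             ...........................
             ......##...................
             ...........................
             ...........................
             ..........................♣
             .......@..................♣
             .....♣...............♣.♣..♣
             .....................♣♣....
             ...........................
             ...........................
             ...#.......................
             ..##..~~...................
             ........~..................
             ...........................
             ...........................


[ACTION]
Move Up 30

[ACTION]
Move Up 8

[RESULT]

                                        
                                        
                                        
                                        
                                        
                                        
                                        
                                        
                                        
                                        
             .......@.........^^........
             ...........................
             ...........................
             ...........................
             ......##...................
             ...........................
             ...........................
             ..........................♣
             .......♣..................♣
             .....♣...............♣.♣..♣


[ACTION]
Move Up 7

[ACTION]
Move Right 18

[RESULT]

                                        
                                        
                                        
                                        
                                        
                                        
                                        
                                        
                                        
                                        
............^^......@....♣♣♣..          
.........................♣....          
..........................♣...          
..............................          
.##...........................          
..............................          
..............................          
.....................♣........          
..♣..................♣♣.......          
♣...............♣.♣..♣........          


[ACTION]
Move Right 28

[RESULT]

                                        
                                        
                                        
                                        
                                        
                                        
                                        
                                        
                                        
                                        
...^^...........♣♣♣.@                   
................♣....                   
.................♣...                   
.....................                   
.....................                   
.....................                   
.....................                   
............♣........                   
............♣♣.......                   
.......♣.♣..♣........                   


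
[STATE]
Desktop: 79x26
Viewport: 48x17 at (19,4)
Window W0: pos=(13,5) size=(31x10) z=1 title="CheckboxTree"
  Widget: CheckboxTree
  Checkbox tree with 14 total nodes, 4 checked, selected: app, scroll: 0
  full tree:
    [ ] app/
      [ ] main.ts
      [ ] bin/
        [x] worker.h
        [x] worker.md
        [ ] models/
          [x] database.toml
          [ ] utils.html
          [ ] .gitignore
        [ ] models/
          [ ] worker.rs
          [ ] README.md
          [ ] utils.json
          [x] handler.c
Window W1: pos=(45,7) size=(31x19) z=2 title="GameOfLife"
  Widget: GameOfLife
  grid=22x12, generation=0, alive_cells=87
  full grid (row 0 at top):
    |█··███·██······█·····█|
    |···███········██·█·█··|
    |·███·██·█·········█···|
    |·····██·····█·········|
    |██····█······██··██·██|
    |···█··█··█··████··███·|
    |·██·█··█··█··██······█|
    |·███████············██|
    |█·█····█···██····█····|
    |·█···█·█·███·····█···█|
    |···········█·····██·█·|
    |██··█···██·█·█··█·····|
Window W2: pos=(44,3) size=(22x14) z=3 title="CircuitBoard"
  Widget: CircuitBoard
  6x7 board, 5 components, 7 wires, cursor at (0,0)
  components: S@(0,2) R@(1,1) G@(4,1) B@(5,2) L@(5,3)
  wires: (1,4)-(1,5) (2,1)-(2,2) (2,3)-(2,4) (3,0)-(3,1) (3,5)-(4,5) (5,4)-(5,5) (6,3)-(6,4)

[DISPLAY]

                         ┃ CircuitBoard       ┃ 
━━━━━━━━━━━━━━━━━━━━━━━━┓┠────────────────────┨ 
kboxTree                ┃┃   0 1 2 3 4 5      ┃ 
────────────────────────┨┃0  [.]      S       ┃━
app/                    ┃┃                    ┃ 
] main.ts               ┃┃1       R           ┃─
] bin/                  ┃┃                    ┃ 
[x] worker.h            ┃┃2       · ─ ·   · ─ ┃·
[x] worker.md           ┃┃                    ┃·
[-] models/             ┃┃3   · ─ ·           ┃·
━━━━━━━━━━━━━━━━━━━━━━━━┛┃                    ┃·
                         ┃4       G           ┃█
                         ┗━━━━━━━━━━━━━━━━━━━━┛█
                          ┃·██·█··█··█··██······
                          ┃·███████············█
                          ┃█·█····█···██····█···
                          ┃·█···█·█·███·····█···


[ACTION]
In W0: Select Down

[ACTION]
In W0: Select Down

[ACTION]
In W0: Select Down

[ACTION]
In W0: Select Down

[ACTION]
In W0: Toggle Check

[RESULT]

                         ┃ CircuitBoard       ┃ 
━━━━━━━━━━━━━━━━━━━━━━━━┓┠────────────────────┨ 
kboxTree                ┃┃   0 1 2 3 4 5      ┃ 
────────────────────────┨┃0  [.]      S       ┃━
app/                    ┃┃                    ┃ 
] main.ts               ┃┃1       R           ┃─
] bin/                  ┃┃                    ┃ 
[x] worker.h            ┃┃2       · ─ ·   · ─ ┃·
[ ] worker.md           ┃┃                    ┃·
[-] models/             ┃┃3   · ─ ·           ┃·
━━━━━━━━━━━━━━━━━━━━━━━━┛┃                    ┃·
                         ┃4       G           ┃█
                         ┗━━━━━━━━━━━━━━━━━━━━┛█
                          ┃·██·█··█··█··██······
                          ┃·███████············█
                          ┃█·█····█···██····█···
                          ┃·█···█·█·███·····█···


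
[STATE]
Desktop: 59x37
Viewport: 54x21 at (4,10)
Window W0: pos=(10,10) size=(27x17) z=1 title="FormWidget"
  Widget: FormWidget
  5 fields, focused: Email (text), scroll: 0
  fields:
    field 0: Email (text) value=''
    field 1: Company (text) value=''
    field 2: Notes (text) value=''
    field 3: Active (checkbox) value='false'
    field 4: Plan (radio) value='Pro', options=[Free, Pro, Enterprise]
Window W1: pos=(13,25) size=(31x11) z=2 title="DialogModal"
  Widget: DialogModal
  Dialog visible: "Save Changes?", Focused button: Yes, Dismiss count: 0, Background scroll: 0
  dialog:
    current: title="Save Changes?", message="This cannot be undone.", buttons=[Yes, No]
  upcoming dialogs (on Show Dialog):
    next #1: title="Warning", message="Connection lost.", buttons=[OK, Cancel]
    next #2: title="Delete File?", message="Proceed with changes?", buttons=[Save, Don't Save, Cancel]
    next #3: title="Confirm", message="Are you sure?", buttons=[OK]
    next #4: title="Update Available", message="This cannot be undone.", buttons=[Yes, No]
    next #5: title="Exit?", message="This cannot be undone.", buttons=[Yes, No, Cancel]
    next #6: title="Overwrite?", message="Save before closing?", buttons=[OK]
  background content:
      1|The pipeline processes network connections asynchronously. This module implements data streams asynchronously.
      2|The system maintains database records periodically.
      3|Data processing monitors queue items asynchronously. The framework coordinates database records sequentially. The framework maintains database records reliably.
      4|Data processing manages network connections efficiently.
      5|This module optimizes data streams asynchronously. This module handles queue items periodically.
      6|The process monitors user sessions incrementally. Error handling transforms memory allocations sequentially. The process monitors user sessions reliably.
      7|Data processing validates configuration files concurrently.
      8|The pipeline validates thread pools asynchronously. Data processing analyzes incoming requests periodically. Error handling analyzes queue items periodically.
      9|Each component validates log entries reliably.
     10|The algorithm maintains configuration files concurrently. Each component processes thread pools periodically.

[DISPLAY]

      ┏━━━━━━━━━━━━━━━━━━━━━━━━━┓                     
      ┃ FormWidget              ┃                     
      ┠─────────────────────────┨                     
      ┃> Email:      [         ]┃                     
      ┃  Company:    [         ]┃                     
      ┃  Notes:      [         ]┃                     
      ┃  Active:     [ ]        ┃                     
      ┃  Plan:       ( ) Free  (┃                     
      ┃                         ┃                     
      ┃                         ┃                     
      ┃                         ┃                     
      ┃                         ┃                     
      ┃                         ┃                     
      ┃                         ┃                     
      ┃                         ┃                     
      ┃  ┏━━━━━━━━━━━━━━━━━━━━━━━━━━━━━┓              
      ┗━━┃ DialogModal                 ┃              
         ┠─────────────────────────────┨              
         ┃The pipeline processes networ┃              
         ┃Th┌───────────────────────┐se┃              
         ┃Da│     Save Changes?     │eu┃              


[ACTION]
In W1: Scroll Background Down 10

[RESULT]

      ┏━━━━━━━━━━━━━━━━━━━━━━━━━┓                     
      ┃ FormWidget              ┃                     
      ┠─────────────────────────┨                     
      ┃> Email:      [         ]┃                     
      ┃  Company:    [         ]┃                     
      ┃  Notes:      [         ]┃                     
      ┃  Active:     [ ]        ┃                     
      ┃  Plan:       ( ) Free  (┃                     
      ┃                         ┃                     
      ┃                         ┃                     
      ┃                         ┃                     
      ┃                         ┃                     
      ┃                         ┃                     
      ┃                         ┃                     
      ┃                         ┃                     
      ┃  ┏━━━━━━━━━━━━━━━━━━━━━━━━━━━━━┓              
      ┗━━┃ DialogModal                 ┃              
         ┠─────────────────────────────┨              
         ┃The algorithm maintains confi┃              
         ┃  ┌───────────────────────┐  ┃              
         ┃  │     Save Changes?     │  ┃              


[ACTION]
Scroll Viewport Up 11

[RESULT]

                                                      
                                                      
                                                      
                                                      
                                                      
                                                      
                                                      
                                                      
                                                      
                                                      
      ┏━━━━━━━━━━━━━━━━━━━━━━━━━┓                     
      ┃ FormWidget              ┃                     
      ┠─────────────────────────┨                     
      ┃> Email:      [         ]┃                     
      ┃  Company:    [         ]┃                     
      ┃  Notes:      [         ]┃                     
      ┃  Active:     [ ]        ┃                     
      ┃  Plan:       ( ) Free  (┃                     
      ┃                         ┃                     
      ┃                         ┃                     
      ┃                         ┃                     


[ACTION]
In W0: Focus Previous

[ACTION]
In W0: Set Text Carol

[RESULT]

                                                      
                                                      
                                                      
                                                      
                                                      
                                                      
                                                      
                                                      
                                                      
                                                      
      ┏━━━━━━━━━━━━━━━━━━━━━━━━━┓                     
      ┃ FormWidget              ┃                     
      ┠─────────────────────────┨                     
      ┃  Email:      [         ]┃                     
      ┃  Company:    [         ]┃                     
      ┃  Notes:      [         ]┃                     
      ┃  Active:     [ ]        ┃                     
      ┃> Plan:       ( ) Free  (┃                     
      ┃                         ┃                     
      ┃                         ┃                     
      ┃                         ┃                     


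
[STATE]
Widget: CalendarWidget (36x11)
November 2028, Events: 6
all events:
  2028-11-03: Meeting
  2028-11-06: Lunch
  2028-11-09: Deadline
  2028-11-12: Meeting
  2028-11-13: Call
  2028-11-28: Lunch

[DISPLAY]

           November 2028            
Mo Tu We Th Fr Sa Su                
       1  2  3*  4  5               
 6*  7  8  9* 10 11 12*             
13* 14 15 16 17 18 19               
20 21 22 23 24 25 26                
27 28* 29 30                        
                                    
                                    
                                    
                                    


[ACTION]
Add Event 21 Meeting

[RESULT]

           November 2028            
Mo Tu We Th Fr Sa Su                
       1  2  3*  4  5               
 6*  7  8  9* 10 11 12*             
13* 14 15 16 17 18 19               
20 21* 22 23 24 25 26               
27 28* 29 30                        
                                    
                                    
                                    
                                    


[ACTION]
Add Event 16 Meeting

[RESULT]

           November 2028            
Mo Tu We Th Fr Sa Su                
       1  2  3*  4  5               
 6*  7  8  9* 10 11 12*             
13* 14 15 16* 17 18 19              
20 21* 22 23 24 25 26               
27 28* 29 30                        
                                    
                                    
                                    
                                    


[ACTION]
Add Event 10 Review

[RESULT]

           November 2028            
Mo Tu We Th Fr Sa Su                
       1  2  3*  4  5               
 6*  7  8  9* 10* 11 12*            
13* 14 15 16* 17 18 19              
20 21* 22 23 24 25 26               
27 28* 29 30                        
                                    
                                    
                                    
                                    


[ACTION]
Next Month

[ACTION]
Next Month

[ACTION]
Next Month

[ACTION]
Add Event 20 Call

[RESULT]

           February 2029            
Mo Tu We Th Fr Sa Su                
          1  2  3  4                
 5  6  7  8  9 10 11                
12 13 14 15 16 17 18                
19 20* 21 22 23 24 25               
26 27 28                            
                                    
                                    
                                    
                                    


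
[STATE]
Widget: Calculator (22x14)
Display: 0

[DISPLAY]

                     0
┌───┬───┬───┬───┐     
│ 7 │ 8 │ 9 │ ÷ │     
├───┼───┼───┼───┤     
│ 4 │ 5 │ 6 │ × │     
├───┼───┼───┼───┤     
│ 1 │ 2 │ 3 │ - │     
├───┼───┼───┼───┤     
│ 0 │ . │ = │ + │     
├───┼───┼───┼───┤     
│ C │ MC│ MR│ M+│     
└───┴───┴───┴───┘     
                      
                      


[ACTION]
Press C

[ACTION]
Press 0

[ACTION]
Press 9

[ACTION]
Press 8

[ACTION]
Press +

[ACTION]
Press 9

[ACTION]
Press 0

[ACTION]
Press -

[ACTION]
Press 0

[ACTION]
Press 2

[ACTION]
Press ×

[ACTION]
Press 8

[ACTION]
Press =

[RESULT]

                  1488
┌───┬───┬───┬───┐     
│ 7 │ 8 │ 9 │ ÷ │     
├───┼───┼───┼───┤     
│ 4 │ 5 │ 6 │ × │     
├───┼───┼───┼───┤     
│ 1 │ 2 │ 3 │ - │     
├───┼───┼───┼───┤     
│ 0 │ . │ = │ + │     
├───┼───┼───┼───┤     
│ C │ MC│ MR│ M+│     
└───┴───┴───┴───┘     
                      
                      


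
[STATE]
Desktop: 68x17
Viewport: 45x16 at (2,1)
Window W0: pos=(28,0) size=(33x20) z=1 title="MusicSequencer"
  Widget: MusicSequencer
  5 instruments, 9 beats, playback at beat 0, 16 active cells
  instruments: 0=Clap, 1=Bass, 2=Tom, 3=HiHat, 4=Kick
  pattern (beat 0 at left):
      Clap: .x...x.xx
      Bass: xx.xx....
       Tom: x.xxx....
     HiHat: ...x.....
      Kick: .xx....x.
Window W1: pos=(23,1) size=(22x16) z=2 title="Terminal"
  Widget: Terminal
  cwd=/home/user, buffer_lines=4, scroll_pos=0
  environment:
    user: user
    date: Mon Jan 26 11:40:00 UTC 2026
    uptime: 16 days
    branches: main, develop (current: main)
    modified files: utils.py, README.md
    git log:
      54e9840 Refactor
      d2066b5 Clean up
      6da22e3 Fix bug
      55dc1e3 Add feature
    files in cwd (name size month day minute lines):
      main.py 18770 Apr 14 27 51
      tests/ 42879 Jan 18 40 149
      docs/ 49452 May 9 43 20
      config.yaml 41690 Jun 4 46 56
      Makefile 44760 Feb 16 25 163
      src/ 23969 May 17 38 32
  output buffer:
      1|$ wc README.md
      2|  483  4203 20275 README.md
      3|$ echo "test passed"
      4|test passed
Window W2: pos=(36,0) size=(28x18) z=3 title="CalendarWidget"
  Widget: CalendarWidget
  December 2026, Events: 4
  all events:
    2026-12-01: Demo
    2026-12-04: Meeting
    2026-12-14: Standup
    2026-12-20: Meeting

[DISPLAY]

                     ┏━━━━━━━━━━━━┃ CalendarW
                     ┃ Terminal   ┠──────────
                     ┠────────────┃      Dece
                     ┃$ wc README.┃Mo Tu We T
                     ┃  483  4203 ┃    1*  2 
                     ┃$ echo "test┃ 7  8  9 1
                     ┃test passed ┃14* 15 16 
                     ┃$ █         ┃21 22 23 2
                     ┃            ┃28 29 30 3
                     ┃            ┃          
                     ┃            ┃          
                     ┃            ┃          
                     ┃            ┃          
                     ┃            ┃          
                     ┃            ┃          
                     ┗━━━━━━━━━━━━┃          


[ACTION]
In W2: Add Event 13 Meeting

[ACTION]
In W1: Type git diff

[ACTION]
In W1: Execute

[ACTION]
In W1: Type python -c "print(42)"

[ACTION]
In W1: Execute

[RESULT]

                     ┏━━━━━━━━━━━━┃ CalendarW
                     ┃ Terminal   ┠──────────
                     ┠────────────┃      Dece
                     ┃$ echo "test┃Mo Tu We T
                     ┃test passed ┃    1*  2 
                     ┃$ git diff  ┃ 7  8  9 1
                     ┃diff --git a┃14* 15 16 
                     ┃--- a/main.p┃21 22 23 2
                     ┃+++ b/main.p┃28 29 30 3
                     ┃@@ -1,3 +1,4┃          
                     ┃+# updated  ┃          
                     ┃ import sys ┃          
                     ┃$ python -c ┃          
                     ┃42          ┃          
                     ┃$ █         ┃          
                     ┗━━━━━━━━━━━━┃          


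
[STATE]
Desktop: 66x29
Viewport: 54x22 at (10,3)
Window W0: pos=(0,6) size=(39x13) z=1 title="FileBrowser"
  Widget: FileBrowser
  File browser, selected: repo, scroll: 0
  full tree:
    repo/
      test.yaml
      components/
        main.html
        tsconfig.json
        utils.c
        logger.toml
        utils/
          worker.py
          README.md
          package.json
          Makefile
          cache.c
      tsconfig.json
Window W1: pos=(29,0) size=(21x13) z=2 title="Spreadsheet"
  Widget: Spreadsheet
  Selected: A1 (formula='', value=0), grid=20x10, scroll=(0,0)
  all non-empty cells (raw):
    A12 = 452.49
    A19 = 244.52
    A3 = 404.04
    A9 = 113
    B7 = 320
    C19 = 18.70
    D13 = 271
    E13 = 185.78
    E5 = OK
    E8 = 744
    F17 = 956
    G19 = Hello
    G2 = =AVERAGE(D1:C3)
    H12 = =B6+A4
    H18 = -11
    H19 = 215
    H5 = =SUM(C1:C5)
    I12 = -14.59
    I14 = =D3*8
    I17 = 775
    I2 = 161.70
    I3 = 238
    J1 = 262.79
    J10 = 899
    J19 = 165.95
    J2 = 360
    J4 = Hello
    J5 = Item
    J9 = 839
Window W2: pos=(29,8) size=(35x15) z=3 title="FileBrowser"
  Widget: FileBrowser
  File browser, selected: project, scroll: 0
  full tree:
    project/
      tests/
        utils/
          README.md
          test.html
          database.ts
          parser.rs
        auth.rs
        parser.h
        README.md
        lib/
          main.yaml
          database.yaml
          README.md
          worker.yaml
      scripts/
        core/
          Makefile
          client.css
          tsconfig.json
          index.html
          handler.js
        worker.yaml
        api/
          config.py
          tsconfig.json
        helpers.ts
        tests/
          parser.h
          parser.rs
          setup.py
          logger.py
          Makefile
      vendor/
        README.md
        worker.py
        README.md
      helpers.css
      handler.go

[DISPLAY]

                   ┃A1:                ┃              
                   ┃       A       B   ┃              
                   ┃-------------------┃              
━━━━━━━━━━━━━━━━━━━┃  1      [0]       ┃              
ser                ┃  2        0       ┃              
───────────────────┏━━━━━━━━━━━━━━━━━━━━━━━━━━━━━━━━━┓
o/                 ┃ FileBrowser                     ┃
yaml               ┠─────────────────────────────────┨
omponents/         ┃> [-] project/                   ┃
fig.json           ┃    [+] tests/                   ┃
                   ┃    [+] scripts/                 ┃
                   ┃    [+] vendor/                  ┃
                   ┃    helpers.css                  ┃
                   ┃    handler.go                   ┃
                   ┃                                 ┃
━━━━━━━━━━━━━━━━━━━┃                                 ┃
                   ┃                                 ┃
                   ┃                                 ┃
                   ┃                                 ┃
                   ┗━━━━━━━━━━━━━━━━━━━━━━━━━━━━━━━━━┛
                                                      
                                                      


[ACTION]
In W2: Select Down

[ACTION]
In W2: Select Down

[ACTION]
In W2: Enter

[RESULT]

                   ┃A1:                ┃              
                   ┃       A       B   ┃              
                   ┃-------------------┃              
━━━━━━━━━━━━━━━━━━━┃  1      [0]       ┃              
ser                ┃  2        0       ┃              
───────────────────┏━━━━━━━━━━━━━━━━━━━━━━━━━━━━━━━━━┓
o/                 ┃ FileBrowser                     ┃
yaml               ┠─────────────────────────────────┨
omponents/         ┃  [-] project/                   ┃
fig.json           ┃    [+] tests/                   ┃
                   ┃  > [-] scripts/                 ┃
                   ┃      [+] core/                  ┃
                   ┃      worker.yaml                ┃
                   ┃      [+] api/                   ┃
                   ┃      helpers.ts                 ┃
━━━━━━━━━━━━━━━━━━━┃      [+] tests/                 ┃
                   ┃    [+] vendor/                  ┃
                   ┃    helpers.css                  ┃
                   ┃    handler.go                   ┃
                   ┗━━━━━━━━━━━━━━━━━━━━━━━━━━━━━━━━━┛
                                                      
                                                      


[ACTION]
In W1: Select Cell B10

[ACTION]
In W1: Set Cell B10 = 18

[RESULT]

                   ┃B10: 18            ┃              
                   ┃       A       B   ┃              
                   ┃-------------------┃              
━━━━━━━━━━━━━━━━━━━┃  1        0       ┃              
ser                ┃  2        0       ┃              
───────────────────┏━━━━━━━━━━━━━━━━━━━━━━━━━━━━━━━━━┓
o/                 ┃ FileBrowser                     ┃
yaml               ┠─────────────────────────────────┨
omponents/         ┃  [-] project/                   ┃
fig.json           ┃    [+] tests/                   ┃
                   ┃  > [-] scripts/                 ┃
                   ┃      [+] core/                  ┃
                   ┃      worker.yaml                ┃
                   ┃      [+] api/                   ┃
                   ┃      helpers.ts                 ┃
━━━━━━━━━━━━━━━━━━━┃      [+] tests/                 ┃
                   ┃    [+] vendor/                  ┃
                   ┃    helpers.css                  ┃
                   ┃    handler.go                   ┃
                   ┗━━━━━━━━━━━━━━━━━━━━━━━━━━━━━━━━━┛
                                                      
                                                      


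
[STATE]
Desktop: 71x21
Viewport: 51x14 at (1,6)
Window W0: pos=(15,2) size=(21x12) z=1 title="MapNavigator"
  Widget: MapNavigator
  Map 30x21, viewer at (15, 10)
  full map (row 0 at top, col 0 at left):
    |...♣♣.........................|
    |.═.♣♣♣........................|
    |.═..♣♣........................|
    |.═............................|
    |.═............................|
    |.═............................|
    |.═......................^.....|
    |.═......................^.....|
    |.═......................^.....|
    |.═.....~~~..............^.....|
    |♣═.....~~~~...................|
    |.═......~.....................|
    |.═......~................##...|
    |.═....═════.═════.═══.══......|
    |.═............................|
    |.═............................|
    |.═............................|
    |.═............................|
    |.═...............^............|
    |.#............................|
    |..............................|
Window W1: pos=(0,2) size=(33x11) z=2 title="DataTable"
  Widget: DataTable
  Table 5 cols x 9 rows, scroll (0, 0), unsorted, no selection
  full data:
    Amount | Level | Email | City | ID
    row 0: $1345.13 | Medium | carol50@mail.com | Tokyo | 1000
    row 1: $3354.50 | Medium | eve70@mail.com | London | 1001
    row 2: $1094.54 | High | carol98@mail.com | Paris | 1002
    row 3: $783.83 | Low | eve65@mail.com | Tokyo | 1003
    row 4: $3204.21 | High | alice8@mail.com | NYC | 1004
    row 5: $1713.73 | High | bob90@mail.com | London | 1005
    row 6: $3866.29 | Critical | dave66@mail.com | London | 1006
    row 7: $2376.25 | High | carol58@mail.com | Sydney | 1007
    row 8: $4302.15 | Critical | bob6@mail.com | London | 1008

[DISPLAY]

────────┼────────┼─────────────┃.^┃                
$1345.13│Medium  │carol50@mail.┃.^┃                
$3354.50│Medium  │eve70@mail.co┃.^┃                
$1094.54│High    │carol98@mail.┃..┃                
$783.83 │Low     │eve65@mail.co┃..┃                
$3204.21│High    │alice8@mail.c┃..┃                
━━━━━━━━━━━━━━━━━━━━━━━━━━━━━━━┛═.┃                
              ┗━━━━━━━━━━━━━━━━━━━┛                
                                                   
                                                   
                                                   
                                                   
                                                   
                                                   


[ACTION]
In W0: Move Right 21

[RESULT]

────────┼────────┼─────────────┃  ┃                
$1345.13│Medium  │carol50@mail.┃  ┃                
$3354.50│Medium  │eve70@mail.co┃  ┃                
$1094.54│High    │carol98@mail.┃  ┃                
$783.83 │Low     │eve65@mail.co┃  ┃                
$3204.21│High    │alice8@mail.c┃  ┃                
━━━━━━━━━━━━━━━━━━━━━━━━━━━━━━━┛  ┃                
              ┗━━━━━━━━━━━━━━━━━━━┛                
                                                   
                                                   
                                                   
                                                   
                                                   
                                                   


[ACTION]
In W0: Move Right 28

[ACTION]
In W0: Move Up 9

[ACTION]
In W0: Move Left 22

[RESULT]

────────┼────────┼─────────────┃  ┃                
$1345.13│Medium  │carol50@mail.┃  ┃                
$3354.50│Medium  │eve70@mail.co┃..┃                
$1094.54│High    │carol98@mail.┃..┃                
$783.83 │Low     │eve65@mail.co┃..┃                
$3204.21│High    │alice8@mail.c┃..┃                
━━━━━━━━━━━━━━━━━━━━━━━━━━━━━━━┛..┃                
              ┗━━━━━━━━━━━━━━━━━━━┛                
                                                   
                                                   
                                                   
                                                   
                                                   
                                                   


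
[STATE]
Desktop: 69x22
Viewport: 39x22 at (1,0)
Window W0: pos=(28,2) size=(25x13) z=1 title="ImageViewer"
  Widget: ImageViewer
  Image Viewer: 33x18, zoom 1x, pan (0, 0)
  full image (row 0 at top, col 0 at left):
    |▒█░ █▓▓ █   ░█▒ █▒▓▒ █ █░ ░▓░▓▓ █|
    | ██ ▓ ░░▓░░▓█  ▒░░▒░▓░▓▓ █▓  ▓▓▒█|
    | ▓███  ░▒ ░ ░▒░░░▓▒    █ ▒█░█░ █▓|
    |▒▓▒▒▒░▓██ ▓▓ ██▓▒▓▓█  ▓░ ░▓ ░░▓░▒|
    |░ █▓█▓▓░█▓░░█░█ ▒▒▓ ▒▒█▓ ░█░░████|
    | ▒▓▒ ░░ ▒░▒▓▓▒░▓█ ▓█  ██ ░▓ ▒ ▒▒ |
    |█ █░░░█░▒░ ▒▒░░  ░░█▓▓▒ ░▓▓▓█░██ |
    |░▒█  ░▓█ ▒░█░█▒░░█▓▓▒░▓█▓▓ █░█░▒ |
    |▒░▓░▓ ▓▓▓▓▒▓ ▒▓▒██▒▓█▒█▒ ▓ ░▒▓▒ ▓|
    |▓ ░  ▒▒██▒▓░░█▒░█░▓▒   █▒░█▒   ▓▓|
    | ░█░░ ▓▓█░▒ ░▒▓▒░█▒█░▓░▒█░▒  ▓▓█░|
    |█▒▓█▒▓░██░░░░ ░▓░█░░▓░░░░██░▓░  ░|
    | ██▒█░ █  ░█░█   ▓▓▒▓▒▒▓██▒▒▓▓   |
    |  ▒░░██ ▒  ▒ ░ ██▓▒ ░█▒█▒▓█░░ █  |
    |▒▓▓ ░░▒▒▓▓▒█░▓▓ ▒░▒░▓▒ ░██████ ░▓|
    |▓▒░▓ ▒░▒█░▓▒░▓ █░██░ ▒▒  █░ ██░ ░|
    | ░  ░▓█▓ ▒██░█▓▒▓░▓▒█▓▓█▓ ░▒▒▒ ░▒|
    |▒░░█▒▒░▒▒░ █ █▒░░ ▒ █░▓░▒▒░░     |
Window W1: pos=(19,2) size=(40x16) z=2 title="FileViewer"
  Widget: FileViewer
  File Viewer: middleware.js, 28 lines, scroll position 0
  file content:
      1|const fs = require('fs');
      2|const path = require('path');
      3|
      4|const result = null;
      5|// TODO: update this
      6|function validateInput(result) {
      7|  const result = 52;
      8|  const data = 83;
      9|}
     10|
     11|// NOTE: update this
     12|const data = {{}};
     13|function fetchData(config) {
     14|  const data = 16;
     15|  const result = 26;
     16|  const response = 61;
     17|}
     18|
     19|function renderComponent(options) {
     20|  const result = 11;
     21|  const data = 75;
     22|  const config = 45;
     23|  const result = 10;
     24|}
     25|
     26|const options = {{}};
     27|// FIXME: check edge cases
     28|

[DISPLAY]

                                       
                                       
                  ┏━━━━━━━━━━━━━━━━━━━━
                  ┃ FileViewer         
                  ┠────────────────────
                  ┃const fs = require('
                  ┃const path = require
                  ┃                    
                  ┃const result = null;
                  ┃// TODO: update this
                  ┃function validateInp
                  ┃  const result = 52;
                  ┃  const data = 83;  
                  ┃}                   
                  ┃                    
                  ┃// NOTE: update this
                  ┃const data = {{}};  
                  ┗━━━━━━━━━━━━━━━━━━━━
                                       
                                       
                                       
                                       


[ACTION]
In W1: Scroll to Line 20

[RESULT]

                                       
                                       
                  ┏━━━━━━━━━━━━━━━━━━━━
                  ┃ FileViewer         
                  ┠────────────────────
                  ┃}                   
                  ┃                    
                  ┃function renderCompo
                  ┃  const result = 11;
                  ┃  const data = 75;  
                  ┃  const config = 45;
                  ┃  const result = 10;
                  ┃}                   
                  ┃                    
                  ┃const options = {{}}
                  ┃// FIXME: check edge
                  ┃                    
                  ┗━━━━━━━━━━━━━━━━━━━━
                                       
                                       
                                       
                                       


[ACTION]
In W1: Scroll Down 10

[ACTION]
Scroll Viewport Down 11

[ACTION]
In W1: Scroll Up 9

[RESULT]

                                       
                                       
                  ┏━━━━━━━━━━━━━━━━━━━━
                  ┃ FileViewer         
                  ┠────────────────────
                  ┃  const data = 83;  
                  ┃}                   
                  ┃                    
                  ┃// NOTE: update this
                  ┃const data = {{}};  
                  ┃function fetchData(c
                  ┃  const data = 16;  
                  ┃  const result = 26;
                  ┃  const response = 6
                  ┃}                   
                  ┃                    
                  ┃function renderCompo
                  ┗━━━━━━━━━━━━━━━━━━━━
                                       
                                       
                                       
                                       
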